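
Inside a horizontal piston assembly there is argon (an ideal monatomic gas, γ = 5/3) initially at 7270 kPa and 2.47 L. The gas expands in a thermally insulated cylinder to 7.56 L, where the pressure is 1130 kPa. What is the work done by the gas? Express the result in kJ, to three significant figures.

W ≈ 14.1 kJ

Adiabatic: W = (P₁V₁ − P₂V₂)/(γ − 1) with γ = 5/3.
P₁V₁ = 17957 J, P₂V₂ = 8543 J.
W = (17957 − 8543) / 0.6667 = 14121 J.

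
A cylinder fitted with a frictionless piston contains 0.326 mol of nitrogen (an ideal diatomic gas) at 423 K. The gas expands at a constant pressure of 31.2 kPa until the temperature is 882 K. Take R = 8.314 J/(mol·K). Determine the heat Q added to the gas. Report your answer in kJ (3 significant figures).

Q ≈ 4.35 kJ

Isobaric: W = nRΔT = (0.326)(8.314)(459) = 1244 J.
ΔU = nCᵥΔT with Cᵥ = 5R/2: ΔU = (0.326)(20.79)(459) = 3110 J.
Q = ΔU + W = 3110 + 1244 = 4354 J.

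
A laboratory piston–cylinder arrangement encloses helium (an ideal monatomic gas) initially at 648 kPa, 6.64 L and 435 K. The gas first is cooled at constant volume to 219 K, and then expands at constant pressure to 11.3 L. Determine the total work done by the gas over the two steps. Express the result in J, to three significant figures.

W_total ≈ 1520 J

Step 1 (isochoric): W = 0 (constant volume).
After step 1: P = 326.2 kPa (V unchanged).
Step 2 (isobaric): W = PΔV = (326.2 kPa)(11.3 − 6.64 L) = 1520 J.
W_total = 0 + 1520 = 1520 J.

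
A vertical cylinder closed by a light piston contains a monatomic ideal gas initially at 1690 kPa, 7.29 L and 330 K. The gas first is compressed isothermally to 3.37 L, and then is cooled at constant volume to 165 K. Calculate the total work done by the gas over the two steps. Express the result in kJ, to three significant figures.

Step 1 (isothermal): W = P₁V₁ ln(V₂/V₁) = (12320) ln(3.37/7.29) = -9506 J.
Step 2 (isochoric): W = 0 (constant volume).
W_total = -9506 + 0 = -9506 J.

W_total ≈ -9.51 kJ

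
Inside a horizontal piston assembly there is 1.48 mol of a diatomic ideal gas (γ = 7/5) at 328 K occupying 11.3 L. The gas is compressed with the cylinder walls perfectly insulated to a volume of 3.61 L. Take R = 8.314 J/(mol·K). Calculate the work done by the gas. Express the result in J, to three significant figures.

Adiabatic: TV^(γ−1) = const with γ = 7/5.
T₂ = T₁ (V₁/V₂)^(γ−1) = 328 × (11.3/3.61)^0.4 = 328 × 1.578 = 517.7 K.
W_by = nCᵥ(T₁ − T₂) = (1.48)(20.79)(328 − 517.7) = -5836 J.

W ≈ -5840 J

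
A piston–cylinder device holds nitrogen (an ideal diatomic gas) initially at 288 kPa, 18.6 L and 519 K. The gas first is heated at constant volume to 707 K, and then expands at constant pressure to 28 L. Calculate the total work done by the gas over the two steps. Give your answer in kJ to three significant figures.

W_total ≈ 3.69 kJ

Step 1 (isochoric): W = 0 (constant volume).
After step 1: P = 392.3 kPa (V unchanged).
Step 2 (isobaric): W = PΔV = (392.3 kPa)(28 − 18.6 L) = 3688 J.
W_total = 0 + 3688 = 3688 J.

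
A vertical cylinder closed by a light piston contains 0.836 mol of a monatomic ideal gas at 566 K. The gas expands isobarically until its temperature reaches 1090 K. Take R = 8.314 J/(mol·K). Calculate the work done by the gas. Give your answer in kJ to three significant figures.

Isobaric: W = P ΔV = nR ΔT.
W = (0.836)(8.314)(1090 − 566) = 3642 J.

W ≈ 3.64 kJ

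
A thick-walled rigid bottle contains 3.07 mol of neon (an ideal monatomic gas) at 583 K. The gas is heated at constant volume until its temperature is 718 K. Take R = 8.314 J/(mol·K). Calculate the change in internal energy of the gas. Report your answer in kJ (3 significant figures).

ΔU ≈ 5.17 kJ

Constant volume ⇒ W = 0, so Q = ΔU = nCᵥΔT with Cᵥ = 3R/2 = 12.47 J/(mol·K).
ΔU = (3.07)(12.47)(718 − 583) = 5169 J.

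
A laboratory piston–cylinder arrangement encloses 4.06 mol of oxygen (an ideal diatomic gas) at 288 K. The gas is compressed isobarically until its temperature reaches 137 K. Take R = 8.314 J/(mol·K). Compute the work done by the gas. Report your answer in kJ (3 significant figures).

W ≈ -5.10 kJ

Isobaric: W = P ΔV = nR ΔT.
W = (4.06)(8.314)(137 − 288) = -5097 J.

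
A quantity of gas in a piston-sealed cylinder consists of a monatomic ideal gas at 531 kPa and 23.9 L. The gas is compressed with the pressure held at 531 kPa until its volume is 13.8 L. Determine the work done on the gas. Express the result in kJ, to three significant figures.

Isobaric: W = P ΔV.
W = (531 kPa)(13.8 − 23.9 L) = (531)(-10.1) = -5363 J.
Work on gas = −W_by = 5363 J.

W ≈ 5.36 kJ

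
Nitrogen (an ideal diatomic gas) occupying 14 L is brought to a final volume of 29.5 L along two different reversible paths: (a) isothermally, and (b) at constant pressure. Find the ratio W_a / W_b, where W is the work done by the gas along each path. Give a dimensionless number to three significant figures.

W_a / W_b ≈ 0.673

Path (a) isothermal: W = P₁V₁ ln(V₂/V₁) → W_a/(P₁V₁) = 0.7453.
Path (b) isobaric: W = P₁(V₂ − V₁) → W_b/(P₁V₁) = 1.107.
W_a / W_b = 0.7453 / 1.107 = 0.6732.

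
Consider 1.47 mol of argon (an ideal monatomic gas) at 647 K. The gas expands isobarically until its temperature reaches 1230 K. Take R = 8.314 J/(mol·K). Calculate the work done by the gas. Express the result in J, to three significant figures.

W ≈ 7130 J

Isobaric: W = P ΔV = nR ΔT.
W = (1.47)(8.314)(1230 − 647) = 7125 J.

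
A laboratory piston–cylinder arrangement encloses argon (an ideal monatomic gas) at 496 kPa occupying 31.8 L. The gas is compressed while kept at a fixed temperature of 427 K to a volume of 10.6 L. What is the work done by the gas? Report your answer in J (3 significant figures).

Isothermal: W = nRT ln(V₂/V₁) = P₁V₁ ln(V₂/V₁).
P₁V₁ = (496 kPa)(31.8 L) = 15773 J.
W = 15773 × ln(10.6/31.8) = 15773 × -1.099
W_by_gas = -17328 J.

W ≈ -17300 J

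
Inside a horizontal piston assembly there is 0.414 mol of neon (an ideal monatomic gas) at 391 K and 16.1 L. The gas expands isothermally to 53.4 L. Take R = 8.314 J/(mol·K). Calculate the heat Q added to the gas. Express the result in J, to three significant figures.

Q ≈ 1610 J

Isothermal ⇒ ΔU = 0, so Q = W = nRT ln(V₂/V₁).
Q = (0.414)(8.314)(391) ln(53.4/16.1) = 1346 × 1.199 = 1614 J.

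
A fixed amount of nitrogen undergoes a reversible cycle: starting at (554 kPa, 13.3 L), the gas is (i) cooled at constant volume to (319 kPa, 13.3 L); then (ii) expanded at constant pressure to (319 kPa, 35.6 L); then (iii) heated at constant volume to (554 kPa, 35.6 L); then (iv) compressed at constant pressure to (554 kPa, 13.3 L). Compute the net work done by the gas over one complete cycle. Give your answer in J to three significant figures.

W_net ≈ -5240 J

Constant-volume legs do no work.
W(ii) = (319)(35.6 − 13.3) = 7114 J; W(iv) = (554)(13.3 − 35.6) = -12354 J.
W_net = 7114 − 12354 = -5241 J (the counter-clockwise enclosed area).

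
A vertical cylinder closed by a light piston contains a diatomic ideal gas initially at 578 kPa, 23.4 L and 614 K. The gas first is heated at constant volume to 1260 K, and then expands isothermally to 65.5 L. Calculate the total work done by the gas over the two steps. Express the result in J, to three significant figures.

Step 1 (isochoric): W = 0 (constant volume).
After step 1: P = 1186 kPa (V unchanged).
Step 2 (isothermal): W = P₁V₁ ln(V₂/V₁) = (27755) ln(65.5/23.4) = 28569 J.
W_total = 0 + 28569 = 28569 J.

W_total ≈ 28600 J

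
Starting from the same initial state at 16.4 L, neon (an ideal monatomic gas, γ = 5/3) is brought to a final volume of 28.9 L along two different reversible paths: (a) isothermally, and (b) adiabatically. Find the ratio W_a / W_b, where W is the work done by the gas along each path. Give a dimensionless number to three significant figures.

W_a / W_b ≈ 1.20

Path (a) isothermal: W = P₁V₁ ln(V₂/V₁) → W_a/(P₁V₁) = 0.5666.
Path (b) adiabatic: W = P₁V₁(1 − (V₁/V₂)^(γ−1))/(γ−1) → W_b/(P₁V₁) = 0.4719.
W_a / W_b = 0.5666 / 0.4719 = 1.201.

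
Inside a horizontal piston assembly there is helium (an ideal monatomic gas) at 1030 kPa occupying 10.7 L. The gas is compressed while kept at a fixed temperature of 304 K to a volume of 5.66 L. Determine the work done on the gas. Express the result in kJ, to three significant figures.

W ≈ 7.02 kJ

Isothermal: W = nRT ln(V₂/V₁) = P₁V₁ ln(V₂/V₁).
P₁V₁ = (1030 kPa)(10.7 L) = 11021 J.
W = 11021 × ln(5.66/10.7) = 11021 × -0.6368
W_by_gas = -7018 J; work on gas = −W_by = 7018 J.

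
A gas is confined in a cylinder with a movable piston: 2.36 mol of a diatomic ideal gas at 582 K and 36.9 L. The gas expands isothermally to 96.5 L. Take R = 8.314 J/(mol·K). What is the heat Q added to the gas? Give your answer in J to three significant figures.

Isothermal ⇒ ΔU = 0, so Q = W = nRT ln(V₂/V₁).
Q = (2.36)(8.314)(582) ln(96.5/36.9) = 11419 × 0.9613 = 10978 J.

Q ≈ 11000 J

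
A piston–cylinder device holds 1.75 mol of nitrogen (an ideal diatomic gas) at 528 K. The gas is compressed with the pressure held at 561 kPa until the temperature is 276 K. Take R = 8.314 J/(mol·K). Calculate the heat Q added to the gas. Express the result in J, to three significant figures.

Q ≈ -12800 J

Isobaric: W = nRΔT = (1.75)(8.314)(-252) = -3666 J.
ΔU = nCᵥΔT with Cᵥ = 5R/2: ΔU = (1.75)(20.79)(-252) = -9166 J.
Q = ΔU + W = -9166 − 3666 = -12833 J.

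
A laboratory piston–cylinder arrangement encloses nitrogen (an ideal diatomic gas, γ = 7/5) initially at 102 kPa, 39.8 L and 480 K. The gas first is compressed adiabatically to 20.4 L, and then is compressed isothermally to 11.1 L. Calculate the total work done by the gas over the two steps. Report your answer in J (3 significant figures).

W_total ≈ -6340 J

Step 1 (adiabatic): W = (P₁V₁ − P₂V₂)/(γ−1) = (4060 − 5304)/0.4 = -3110 J.
After step 1: P = 260 kPa, V = 20.4 L, T = 627.1 K.
Step 2 (isothermal): W = P₁V₁ ln(V₂/V₁) = (5304) ln(11.1/20.4) = -3228 J.
W_total = -3110 − 3228 = -6338 J.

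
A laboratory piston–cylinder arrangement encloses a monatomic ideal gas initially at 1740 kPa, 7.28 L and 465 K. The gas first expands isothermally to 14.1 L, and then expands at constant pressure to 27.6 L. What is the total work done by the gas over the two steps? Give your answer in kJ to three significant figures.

Step 1 (isothermal): W = P₁V₁ ln(V₂/V₁) = (12667) ln(14.1/7.28) = 8374 J.
After step 1: P = 898.4 kPa, V = 14.1 L, T = 465 K.
Step 2 (isobaric): W = PΔV = (898.4 kPa)(27.6 − 14.1 L) = 12128 J.
W_total = 8374 + 12128 = 20502 J.

W_total ≈ 20.5 kJ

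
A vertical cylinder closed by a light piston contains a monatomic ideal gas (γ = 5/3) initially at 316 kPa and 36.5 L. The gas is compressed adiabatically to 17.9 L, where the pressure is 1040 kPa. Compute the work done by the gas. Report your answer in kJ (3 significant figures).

W ≈ -10.6 kJ

Adiabatic: W = (P₁V₁ − P₂V₂)/(γ − 1) with γ = 5/3.
P₁V₁ = 11534 J, P₂V₂ = 18616 J.
W = (11534 − 18616) / 0.6667 = -10623 J.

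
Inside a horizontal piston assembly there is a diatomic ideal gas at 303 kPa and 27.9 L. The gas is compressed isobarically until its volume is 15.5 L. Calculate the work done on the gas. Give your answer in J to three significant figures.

Isobaric: W = P ΔV.
W = (303 kPa)(15.5 − 27.9 L) = (303)(-12.4) = -3757 J.
Work on gas = −W_by = 3757 J.

W ≈ 3760 J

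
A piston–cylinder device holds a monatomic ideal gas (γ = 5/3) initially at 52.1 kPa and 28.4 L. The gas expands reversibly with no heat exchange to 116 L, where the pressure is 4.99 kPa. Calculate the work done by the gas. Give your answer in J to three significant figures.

Adiabatic: W = (P₁V₁ − P₂V₂)/(γ − 1) with γ = 5/3.
P₁V₁ = 1480 J, P₂V₂ = 578.8 J.
W = (1480 − 578.8) / 0.6667 = 1351 J.

W ≈ 1350 J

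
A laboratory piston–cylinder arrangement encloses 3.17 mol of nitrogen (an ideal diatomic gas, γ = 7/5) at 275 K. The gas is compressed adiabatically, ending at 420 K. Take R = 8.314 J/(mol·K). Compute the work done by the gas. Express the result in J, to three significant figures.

Adiabatic ⇒ Q = 0, so W_by = −ΔU = nCᵥ(T₁ − T₂).
Cᵥ = 5R/2 = 20.79 J/(mol·K).
W = (3.17)(20.79)(275 − 420) = -9554 J.

W ≈ -9550 J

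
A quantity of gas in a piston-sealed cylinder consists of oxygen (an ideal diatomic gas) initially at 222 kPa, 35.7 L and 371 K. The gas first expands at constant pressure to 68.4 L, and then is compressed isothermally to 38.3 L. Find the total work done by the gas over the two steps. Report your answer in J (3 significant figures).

W_total ≈ -1550 J

Step 1 (isobaric): W = PΔV = (222 kPa)(68.4 − 35.7 L) = 7259 J.
After step 1: P = 222 kPa, V = 68.4 L, T = 710.8 K.
Step 2 (isothermal): W = P₁V₁ ln(V₂/V₁) = (15185) ln(38.3/68.4) = -8806 J.
W_total = 7259 − 8806 = -1547 J.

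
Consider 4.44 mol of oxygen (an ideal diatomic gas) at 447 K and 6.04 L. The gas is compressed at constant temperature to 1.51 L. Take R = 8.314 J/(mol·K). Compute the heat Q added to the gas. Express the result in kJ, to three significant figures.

Isothermal ⇒ ΔU = 0, so Q = W = nRT ln(V₂/V₁).
Q = (4.44)(8.314)(447) ln(1.51/6.04) = 16501 × -1.386 = -22875 J.

Q ≈ -22.9 kJ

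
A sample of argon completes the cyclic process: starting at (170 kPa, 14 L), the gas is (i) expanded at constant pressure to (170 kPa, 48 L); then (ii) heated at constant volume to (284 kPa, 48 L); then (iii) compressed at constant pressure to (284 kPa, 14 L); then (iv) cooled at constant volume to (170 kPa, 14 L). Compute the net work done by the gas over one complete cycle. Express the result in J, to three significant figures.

W_net ≈ -3880 J

Constant-volume legs do no work.
W(i) = (170)(48 − 14) = 5780 J; W(iii) = (284)(14 − 48) = -9656 J.
W_net = 5780 − 9656 = -3876 J (the counter-clockwise enclosed area).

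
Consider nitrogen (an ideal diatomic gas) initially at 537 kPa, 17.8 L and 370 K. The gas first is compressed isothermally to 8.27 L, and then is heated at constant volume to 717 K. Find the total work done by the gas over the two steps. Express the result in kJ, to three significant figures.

Step 1 (isothermal): W = P₁V₁ ln(V₂/V₁) = (9559) ln(8.27/17.8) = -7327 J.
Step 2 (isochoric): W = 0 (constant volume).
W_total = -7327 + 0 = -7327 J.

W_total ≈ -7.33 kJ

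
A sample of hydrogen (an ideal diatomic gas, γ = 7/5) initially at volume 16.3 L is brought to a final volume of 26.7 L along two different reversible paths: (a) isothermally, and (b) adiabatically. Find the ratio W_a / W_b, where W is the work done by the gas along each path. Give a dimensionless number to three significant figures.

W_a / W_b ≈ 1.10

Path (a) isothermal: W = P₁V₁ ln(V₂/V₁) → W_a/(P₁V₁) = 0.4935.
Path (b) adiabatic: W = P₁V₁(1 − (V₁/V₂)^(γ−1))/(γ−1) → W_b/(P₁V₁) = 0.4478.
W_a / W_b = 0.4935 / 0.4478 = 1.102.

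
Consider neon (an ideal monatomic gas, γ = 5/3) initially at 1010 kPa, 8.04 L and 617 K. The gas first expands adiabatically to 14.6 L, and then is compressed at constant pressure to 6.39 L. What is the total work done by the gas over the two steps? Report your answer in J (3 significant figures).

W_total ≈ 929 J

Step 1 (adiabatic): W = (P₁V₁ − P₂V₂)/(γ−1) = (8120 − 5456)/0.667 = 3997 J.
After step 1: P = 373.7 kPa, V = 14.6 L, T = 414.5 K.
Step 2 (isobaric): W = PΔV = (373.7 kPa)(6.39 − 14.6 L) = -3068 J.
W_total = 3997 − 3068 = 929.3 J.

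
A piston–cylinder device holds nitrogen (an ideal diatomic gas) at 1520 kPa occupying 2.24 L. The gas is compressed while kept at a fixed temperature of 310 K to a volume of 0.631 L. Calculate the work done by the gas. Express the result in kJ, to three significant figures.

Isothermal: W = nRT ln(V₂/V₁) = P₁V₁ ln(V₂/V₁).
P₁V₁ = (1520 kPa)(2.24 L) = 3405 J.
W = 3405 × ln(0.631/2.24) = 3405 × -1.267
W_by_gas = -4314 J.

W ≈ -4.31 kJ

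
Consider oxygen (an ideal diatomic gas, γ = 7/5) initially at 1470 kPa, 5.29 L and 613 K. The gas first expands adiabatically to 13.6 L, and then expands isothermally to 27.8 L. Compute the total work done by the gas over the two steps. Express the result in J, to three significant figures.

Step 1 (adiabatic): W = (P₁V₁ − P₂V₂)/(γ−1) = (7776 − 5330)/0.4 = 6115 J.
After step 1: P = 391.9 kPa, V = 13.6 L, T = 420.2 K.
Step 2 (isothermal): W = P₁V₁ ln(V₂/V₁) = (5330) ln(27.8/13.6) = 3811 J.
W_total = 6115 + 3811 = 9926 J.

W_total ≈ 9930 J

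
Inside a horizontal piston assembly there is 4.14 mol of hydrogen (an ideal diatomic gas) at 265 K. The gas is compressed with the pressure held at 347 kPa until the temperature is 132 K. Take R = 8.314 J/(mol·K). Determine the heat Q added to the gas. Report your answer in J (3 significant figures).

Q ≈ -16000 J

Isobaric: W = nRΔT = (4.14)(8.314)(-133) = -4578 J.
ΔU = nCᵥΔT with Cᵥ = 5R/2: ΔU = (4.14)(20.79)(-133) = -11445 J.
Q = ΔU + W = -11445 − 4578 = -16022 J.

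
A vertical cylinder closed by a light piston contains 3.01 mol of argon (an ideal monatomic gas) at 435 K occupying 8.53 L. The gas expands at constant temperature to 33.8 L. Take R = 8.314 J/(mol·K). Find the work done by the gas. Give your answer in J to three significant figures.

Isothermal: W = nRT ln(V₂/V₁).
W = (3.01)(8.314)(435) × ln(33.8/8.53)
  = 10886 × 1.377
W_by_gas = 14989 J.

W ≈ 15000 J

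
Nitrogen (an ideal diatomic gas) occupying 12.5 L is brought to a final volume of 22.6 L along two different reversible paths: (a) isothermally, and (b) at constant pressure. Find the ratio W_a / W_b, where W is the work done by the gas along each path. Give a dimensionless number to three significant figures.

W_a / W_b ≈ 0.733

Path (a) isothermal: W = P₁V₁ ln(V₂/V₁) → W_a/(P₁V₁) = 0.5922.
Path (b) isobaric: W = P₁(V₂ − V₁) → W_b/(P₁V₁) = 0.808.
W_a / W_b = 0.5922 / 0.808 = 0.7329.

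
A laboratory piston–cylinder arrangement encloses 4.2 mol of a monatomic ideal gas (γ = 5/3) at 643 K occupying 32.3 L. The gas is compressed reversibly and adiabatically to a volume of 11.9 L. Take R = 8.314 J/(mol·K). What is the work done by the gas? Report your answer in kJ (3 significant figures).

Adiabatic: TV^(γ−1) = const with γ = 5/3.
T₂ = T₁ (V₁/V₂)^(γ−1) = 643 × (32.3/11.9)^0.667 = 643 × 1.946 = 1251 K.
W_by = nCᵥ(T₁ − T₂) = (4.2)(12.47)(643 − 1251) = -31855 J.

W ≈ -31.9 kJ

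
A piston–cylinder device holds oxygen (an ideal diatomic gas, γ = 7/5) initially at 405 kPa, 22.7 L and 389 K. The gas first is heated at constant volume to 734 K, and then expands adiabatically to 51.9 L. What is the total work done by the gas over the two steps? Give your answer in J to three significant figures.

W_total ≈ 12200 J

Step 1 (isochoric): W = 0 (constant volume).
After step 1: P = 764.2 kPa (V unchanged).
Step 2 (adiabatic): W = (P₁V₁ − P₂V₂)/(γ−1) = (17347 − 12462)/0.4 = 12214 J.
W_total = 0 + 12214 = 12214 J.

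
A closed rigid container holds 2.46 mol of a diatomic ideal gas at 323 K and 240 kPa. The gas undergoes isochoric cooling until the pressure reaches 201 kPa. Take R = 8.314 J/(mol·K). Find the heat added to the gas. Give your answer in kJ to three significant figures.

Constant volume ⇒ W = 0, so Q = ΔU = nCᵥΔT with Cᵥ = 5R/2 = 20.79 J/(mol·K).
At constant V, T₂/T₁ = P₂/P₁ ⇒ ΔT = T₁(P₂/P₁ − 1) = 323·(201/240 − 1) = -52.49 K.
ΔU = (2.46)(20.79)(-52.49) = -2684 J.

Q ≈ -2.68 kJ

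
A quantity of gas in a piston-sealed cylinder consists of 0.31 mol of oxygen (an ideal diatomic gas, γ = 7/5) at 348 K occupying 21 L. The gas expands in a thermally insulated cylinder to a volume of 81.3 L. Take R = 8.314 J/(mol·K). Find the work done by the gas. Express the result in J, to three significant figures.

W ≈ 937 J

Adiabatic: TV^(γ−1) = const with γ = 7/5.
T₂ = T₁ (V₁/V₂)^(γ−1) = 348 × (21/81.3)^0.4 = 348 × 0.5819 = 202.5 K.
W_by = nCᵥ(T₁ − T₂) = (0.31)(20.79)(348 − 202.5) = 937.5 J.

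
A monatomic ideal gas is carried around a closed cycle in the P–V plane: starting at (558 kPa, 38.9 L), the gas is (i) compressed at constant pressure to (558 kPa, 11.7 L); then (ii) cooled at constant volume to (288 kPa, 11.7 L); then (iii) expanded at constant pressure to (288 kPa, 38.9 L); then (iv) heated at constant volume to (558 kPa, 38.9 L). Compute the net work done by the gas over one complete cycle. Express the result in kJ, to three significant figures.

W_net ≈ -7.34 kJ

Constant-volume legs do no work.
W(i) = (558)(11.7 − 38.9) = -15178 J; W(iii) = (288)(38.9 − 11.7) = 7834 J.
W_net = -15178 + 7834 = -7344 J (the counter-clockwise enclosed area).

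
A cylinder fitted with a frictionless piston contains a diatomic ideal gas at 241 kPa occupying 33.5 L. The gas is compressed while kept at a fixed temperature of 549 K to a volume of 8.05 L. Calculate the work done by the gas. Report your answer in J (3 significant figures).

Isothermal: W = nRT ln(V₂/V₁) = P₁V₁ ln(V₂/V₁).
P₁V₁ = (241 kPa)(33.5 L) = 8074 J.
W = 8074 × ln(8.05/33.5) = 8074 × -1.426
W_by_gas = -11512 J.

W ≈ -11500 J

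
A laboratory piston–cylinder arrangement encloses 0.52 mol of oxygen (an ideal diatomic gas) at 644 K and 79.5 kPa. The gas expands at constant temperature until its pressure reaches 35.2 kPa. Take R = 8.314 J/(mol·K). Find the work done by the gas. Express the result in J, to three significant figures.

Isothermal process: W = nRT ln(V₂/V₁) = nRT ln(P₁/P₂).
W = (0.52)(8.314)(644) × ln(79.5/35.2)
  = 2784 × ln(2.259) = 2784 × 0.8147
W_by_gas = 2268 J.

W ≈ 2270 J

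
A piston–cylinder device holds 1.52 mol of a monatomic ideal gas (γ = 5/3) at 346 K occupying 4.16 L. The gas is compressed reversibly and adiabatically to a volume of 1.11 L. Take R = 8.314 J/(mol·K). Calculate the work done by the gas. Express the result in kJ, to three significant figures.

Adiabatic: TV^(γ−1) = const with γ = 5/3.
T₂ = T₁ (V₁/V₂)^(γ−1) = 346 × (4.16/1.11)^0.667 = 346 × 2.413 = 834.8 K.
W_by = nCᵥ(T₁ − T₂) = (1.52)(12.47)(346 − 834.8) = -9266 J.

W ≈ -9.27 kJ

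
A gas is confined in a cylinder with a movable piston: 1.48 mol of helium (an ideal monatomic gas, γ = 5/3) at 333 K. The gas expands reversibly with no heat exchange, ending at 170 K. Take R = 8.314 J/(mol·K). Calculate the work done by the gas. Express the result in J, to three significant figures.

Adiabatic ⇒ Q = 0, so W_by = −ΔU = nCᵥ(T₁ − T₂).
Cᵥ = 3R/2 = 12.47 J/(mol·K).
W = (1.48)(12.47)(333 − 170) = 3009 J.

W ≈ 3010 J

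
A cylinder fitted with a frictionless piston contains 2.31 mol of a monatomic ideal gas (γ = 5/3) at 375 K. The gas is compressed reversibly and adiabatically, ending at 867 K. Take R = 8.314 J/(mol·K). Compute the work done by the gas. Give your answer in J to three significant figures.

Adiabatic ⇒ Q = 0, so W_by = −ΔU = nCᵥ(T₁ − T₂).
Cᵥ = 3R/2 = 12.47 J/(mol·K).
W = (2.31)(12.47)(375 − 867) = -14174 J.

W ≈ -14200 J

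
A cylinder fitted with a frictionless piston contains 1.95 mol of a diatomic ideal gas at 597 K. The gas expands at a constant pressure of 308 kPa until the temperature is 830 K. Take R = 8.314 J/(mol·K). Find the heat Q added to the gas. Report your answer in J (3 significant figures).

Isobaric: W = nRΔT = (1.95)(8.314)(233) = 3777 J.
ΔU = nCᵥΔT with Cᵥ = 5R/2: ΔU = (1.95)(20.79)(233) = 9444 J.
Q = ΔU + W = 9444 + 3777 = 13221 J.

Q ≈ 13200 J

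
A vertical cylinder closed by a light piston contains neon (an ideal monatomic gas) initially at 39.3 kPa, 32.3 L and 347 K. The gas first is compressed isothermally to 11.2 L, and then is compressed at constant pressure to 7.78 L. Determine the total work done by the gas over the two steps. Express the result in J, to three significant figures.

Step 1 (isothermal): W = P₁V₁ ln(V₂/V₁) = (1269) ln(11.2/32.3) = -1344 J.
After step 1: P = 113.3 kPa, V = 11.2 L, T = 347 K.
Step 2 (isobaric): W = PΔV = (113.3 kPa)(7.78 − 11.2 L) = -387.6 J.
W_total = -1344 − 387.6 = -1732 J.

W_total ≈ -1730 J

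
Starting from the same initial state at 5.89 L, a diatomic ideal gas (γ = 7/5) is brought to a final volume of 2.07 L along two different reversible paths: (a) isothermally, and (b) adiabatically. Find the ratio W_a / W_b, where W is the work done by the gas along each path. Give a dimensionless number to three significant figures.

Path (a) isothermal: W = P₁V₁ ln(V₂/V₁) → W_a/(P₁V₁) = -1.046.
Path (b) adiabatic: W = P₁V₁(1 − (V₁/V₂)^(γ−1))/(γ−1) → W_b/(P₁V₁) = -1.298.
W_a / W_b = -1.046 / -1.298 = 0.8054.

W_a / W_b ≈ 0.805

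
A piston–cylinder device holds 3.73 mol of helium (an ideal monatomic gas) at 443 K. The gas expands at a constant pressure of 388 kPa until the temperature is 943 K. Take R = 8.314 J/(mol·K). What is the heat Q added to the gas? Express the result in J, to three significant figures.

Q ≈ 38800 J

Isobaric: W = nRΔT = (3.73)(8.314)(500) = 15506 J.
ΔU = nCᵥΔT with Cᵥ = 3R/2: ΔU = (3.73)(12.47)(500) = 23258 J.
Q = ΔU + W = 23258 + 15506 = 38764 J.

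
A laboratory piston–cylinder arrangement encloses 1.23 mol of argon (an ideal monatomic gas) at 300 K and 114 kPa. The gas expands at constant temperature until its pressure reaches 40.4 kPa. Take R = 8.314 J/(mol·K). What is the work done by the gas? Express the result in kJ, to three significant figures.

W ≈ 3.18 kJ

Isothermal process: W = nRT ln(V₂/V₁) = nRT ln(P₁/P₂).
W = (1.23)(8.314)(300) × ln(114/40.4)
  = 3068 × ln(2.822) = 3068 × 1.037
W_by_gas = 3183 J.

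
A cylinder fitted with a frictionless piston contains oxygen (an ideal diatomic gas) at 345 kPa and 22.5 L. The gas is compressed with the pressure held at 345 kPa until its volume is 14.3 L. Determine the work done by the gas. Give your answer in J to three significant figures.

W ≈ -2830 J

Isobaric: W = P ΔV.
W = (345 kPa)(14.3 − 22.5 L) = (345)(-8.2) = -2829 J.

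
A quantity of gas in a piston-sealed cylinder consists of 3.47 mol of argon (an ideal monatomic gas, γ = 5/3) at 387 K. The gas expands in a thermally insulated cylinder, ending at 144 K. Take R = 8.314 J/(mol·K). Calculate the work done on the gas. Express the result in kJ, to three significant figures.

Adiabatic ⇒ Q = 0, so W_by = −ΔU = nCᵥ(T₁ − T₂).
Cᵥ = 3R/2 = 12.47 J/(mol·K).
W = (3.47)(12.47)(387 − 144) = 10516 J.
Work on gas = −W_by = -10516 J.

W ≈ -10.5 kJ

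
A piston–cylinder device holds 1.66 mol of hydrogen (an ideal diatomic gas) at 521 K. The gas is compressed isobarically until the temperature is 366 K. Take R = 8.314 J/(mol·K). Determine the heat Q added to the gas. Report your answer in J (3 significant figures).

Isobaric: W = nRΔT = (1.66)(8.314)(-155) = -2139 J.
ΔU = nCᵥΔT with Cᵥ = 5R/2: ΔU = (1.66)(20.79)(-155) = -5348 J.
Q = ΔU + W = -5348 − 2139 = -7487 J.

Q ≈ -7490 J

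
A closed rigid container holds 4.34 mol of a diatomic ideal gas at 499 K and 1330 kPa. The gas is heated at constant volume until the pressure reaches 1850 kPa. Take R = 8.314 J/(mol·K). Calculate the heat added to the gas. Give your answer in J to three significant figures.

Constant volume ⇒ W = 0, so Q = ΔU = nCᵥΔT with Cᵥ = 5R/2 = 20.79 J/(mol·K).
At constant V, T₂/T₁ = P₂/P₁ ⇒ ΔT = T₁(P₂/P₁ − 1) = 499·(1850/1330 − 1) = 195.1 K.
ΔU = (4.34)(20.79)(195.1) = 17599 J.

Q ≈ 17600 J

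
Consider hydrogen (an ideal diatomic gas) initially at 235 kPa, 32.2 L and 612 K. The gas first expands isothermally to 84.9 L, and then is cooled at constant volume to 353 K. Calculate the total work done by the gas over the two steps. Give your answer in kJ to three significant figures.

W_total ≈ 7.34 kJ

Step 1 (isothermal): W = P₁V₁ ln(V₂/V₁) = (7567) ln(84.9/32.2) = 7336 J.
Step 2 (isochoric): W = 0 (constant volume).
W_total = 7336 + 0 = 7336 J.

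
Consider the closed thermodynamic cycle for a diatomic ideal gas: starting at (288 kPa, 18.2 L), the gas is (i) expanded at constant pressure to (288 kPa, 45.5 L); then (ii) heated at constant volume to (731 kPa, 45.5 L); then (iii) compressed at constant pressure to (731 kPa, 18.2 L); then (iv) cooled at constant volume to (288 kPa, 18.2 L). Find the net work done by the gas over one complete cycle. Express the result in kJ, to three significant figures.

Constant-volume legs do no work.
W(i) = (288)(45.5 − 18.2) = 7862 J; W(iii) = (731)(18.2 − 45.5) = -19956 J.
W_net = 7862 − 19956 = -12094 J (the counter-clockwise enclosed area).

W_net ≈ -12.1 kJ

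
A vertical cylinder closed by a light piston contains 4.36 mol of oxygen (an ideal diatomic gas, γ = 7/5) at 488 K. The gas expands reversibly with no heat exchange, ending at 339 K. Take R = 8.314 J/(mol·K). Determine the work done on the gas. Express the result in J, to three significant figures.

Adiabatic ⇒ Q = 0, so W_by = −ΔU = nCᵥ(T₁ − T₂).
Cᵥ = 5R/2 = 20.79 J/(mol·K).
W = (4.36)(20.79)(488 − 339) = 13503 J.
Work on gas = −W_by = -13503 J.

W ≈ -13500 J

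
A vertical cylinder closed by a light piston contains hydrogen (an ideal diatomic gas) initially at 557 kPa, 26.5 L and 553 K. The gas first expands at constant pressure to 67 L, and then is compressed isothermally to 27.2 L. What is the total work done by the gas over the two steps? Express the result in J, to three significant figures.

Step 1 (isobaric): W = PΔV = (557 kPa)(67 − 26.5 L) = 22558 J.
After step 1: P = 557 kPa, V = 67 L, T = 1398 K.
Step 2 (isothermal): W = P₁V₁ ln(V₂/V₁) = (37319) ln(27.2/67) = -33642 J.
W_total = 22558 − 33642 = -11084 J.

W_total ≈ -11100 J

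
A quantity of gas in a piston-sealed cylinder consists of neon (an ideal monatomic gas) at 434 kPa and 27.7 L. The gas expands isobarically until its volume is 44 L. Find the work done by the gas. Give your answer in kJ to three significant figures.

W ≈ 7.07 kJ

Isobaric: W = P ΔV.
W = (434 kPa)(44 − 27.7 L) = (434)(16.3) = 7074 J.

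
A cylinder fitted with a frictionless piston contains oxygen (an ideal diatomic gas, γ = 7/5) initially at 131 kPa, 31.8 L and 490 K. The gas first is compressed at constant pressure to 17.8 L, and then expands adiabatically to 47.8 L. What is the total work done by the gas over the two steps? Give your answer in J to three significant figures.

W_total ≈ 68.8 J

Step 1 (isobaric): W = PΔV = (131 kPa)(17.8 − 31.8 L) = -1834 J.
After step 1: P = 131 kPa, V = 17.8 L, T = 274.3 K.
Step 2 (adiabatic): W = (P₁V₁ − P₂V₂)/(γ−1) = (2332 − 1571)/0.4 = 1903 J.
W_total = -1834 + 1903 = 68.8 J.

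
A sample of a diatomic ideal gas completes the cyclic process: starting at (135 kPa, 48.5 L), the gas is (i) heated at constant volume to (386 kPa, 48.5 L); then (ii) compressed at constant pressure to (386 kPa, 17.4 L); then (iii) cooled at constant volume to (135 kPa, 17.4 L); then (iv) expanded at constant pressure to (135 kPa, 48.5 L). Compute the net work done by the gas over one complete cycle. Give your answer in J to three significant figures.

W_net ≈ -7810 J

Constant-volume legs do no work.
W(ii) = (386)(17.4 − 48.5) = -12005 J; W(iv) = (135)(48.5 − 17.4) = 4198 J.
W_net = -12005 + 4198 = -7806 J (the counter-clockwise enclosed area).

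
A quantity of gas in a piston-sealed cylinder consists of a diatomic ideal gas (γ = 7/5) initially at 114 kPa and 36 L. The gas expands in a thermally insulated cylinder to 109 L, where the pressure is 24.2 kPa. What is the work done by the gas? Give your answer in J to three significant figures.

Adiabatic: W = (P₁V₁ − P₂V₂)/(γ − 1) with γ = 7/5.
P₁V₁ = 4104 J, P₂V₂ = 2638 J.
W = (4104 − 2638) / 0.4 = 3666 J.

W ≈ 3670 J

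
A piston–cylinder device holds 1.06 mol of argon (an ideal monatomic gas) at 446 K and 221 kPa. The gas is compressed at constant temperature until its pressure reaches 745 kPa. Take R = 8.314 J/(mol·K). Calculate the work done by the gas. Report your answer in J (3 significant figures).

W ≈ -4780 J

Isothermal process: W = nRT ln(V₂/V₁) = nRT ln(P₁/P₂).
W = (1.06)(8.314)(446) × ln(221/745)
  = 3931 × ln(0.2966) = 3931 × -1.215
W_by_gas = -4776 J.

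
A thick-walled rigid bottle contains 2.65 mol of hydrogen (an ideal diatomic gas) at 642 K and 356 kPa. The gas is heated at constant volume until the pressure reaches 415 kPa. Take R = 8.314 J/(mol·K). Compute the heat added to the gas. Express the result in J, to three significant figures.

Q ≈ 5860 J

Constant volume ⇒ W = 0, so Q = ΔU = nCᵥΔT with Cᵥ = 5R/2 = 20.79 J/(mol·K).
At constant V, T₂/T₁ = P₂/P₁ ⇒ ΔT = T₁(P₂/P₁ − 1) = 642·(415/356 − 1) = 106.4 K.
ΔU = (2.65)(20.79)(106.4) = 5860 J.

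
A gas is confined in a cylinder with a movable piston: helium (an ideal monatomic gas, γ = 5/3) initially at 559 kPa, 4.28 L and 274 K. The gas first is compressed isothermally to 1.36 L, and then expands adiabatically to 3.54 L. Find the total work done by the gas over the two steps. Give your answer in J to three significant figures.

Step 1 (isothermal): W = P₁V₁ ln(V₂/V₁) = (2393) ln(1.36/4.28) = -2743 J.
After step 1: P = 1759 kPa, V = 1.36 L, T = 274 K.
Step 2 (adiabatic): W = (P₁V₁ − P₂V₂)/(γ−1) = (2393 − 1264)/0.667 = 1692 J.
W_total = -2743 + 1692 = -1051 J.

W_total ≈ -1050 J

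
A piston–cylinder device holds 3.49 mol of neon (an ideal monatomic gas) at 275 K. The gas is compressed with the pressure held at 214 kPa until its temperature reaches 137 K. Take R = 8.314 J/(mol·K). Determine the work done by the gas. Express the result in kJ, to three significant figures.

W ≈ -4.00 kJ

Isobaric: W = P ΔV = nR ΔT.
W = (3.49)(8.314)(137 − 275) = -4004 J.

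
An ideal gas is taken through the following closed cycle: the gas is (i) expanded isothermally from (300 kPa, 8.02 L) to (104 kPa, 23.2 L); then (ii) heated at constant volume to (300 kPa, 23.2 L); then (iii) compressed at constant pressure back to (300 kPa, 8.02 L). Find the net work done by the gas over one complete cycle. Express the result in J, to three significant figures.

Leg (i): W = PᵢVᵢ ln(V_f/Vᵢ) = (2406) ln(23.2/8.02) = 2556 J.
Leg (ii): W = 0.
Leg (iii): W = PΔV = (300)(8.02 − 23.2) = -4554 J.
W_net = 2556 − 4554 = -1998 J.

W_net ≈ -2000 J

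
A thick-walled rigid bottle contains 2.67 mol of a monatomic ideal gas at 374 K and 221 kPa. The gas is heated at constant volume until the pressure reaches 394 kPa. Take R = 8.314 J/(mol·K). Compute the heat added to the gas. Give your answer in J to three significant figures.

Q ≈ 9750 J

Constant volume ⇒ W = 0, so Q = ΔU = nCᵥΔT with Cᵥ = 3R/2 = 12.47 J/(mol·K).
At constant V, T₂/T₁ = P₂/P₁ ⇒ ΔT = T₁(P₂/P₁ − 1) = 374·(394/221 − 1) = 292.8 K.
ΔU = (2.67)(12.47)(292.8) = 9749 J.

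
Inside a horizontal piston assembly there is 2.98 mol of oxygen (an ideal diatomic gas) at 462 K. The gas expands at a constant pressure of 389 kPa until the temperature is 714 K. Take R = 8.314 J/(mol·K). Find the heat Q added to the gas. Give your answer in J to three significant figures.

Isobaric: W = nRΔT = (2.98)(8.314)(252) = 6243 J.
ΔU = nCᵥΔT with Cᵥ = 5R/2: ΔU = (2.98)(20.79)(252) = 15609 J.
Q = ΔU + W = 15609 + 6243 = 21852 J.

Q ≈ 21900 J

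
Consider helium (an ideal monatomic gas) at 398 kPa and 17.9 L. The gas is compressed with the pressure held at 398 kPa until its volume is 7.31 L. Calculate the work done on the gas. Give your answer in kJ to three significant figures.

W ≈ 4.21 kJ

Isobaric: W = P ΔV.
W = (398 kPa)(7.31 − 17.9 L) = (398)(-10.59) = -4215 J.
Work on gas = −W_by = 4215 J.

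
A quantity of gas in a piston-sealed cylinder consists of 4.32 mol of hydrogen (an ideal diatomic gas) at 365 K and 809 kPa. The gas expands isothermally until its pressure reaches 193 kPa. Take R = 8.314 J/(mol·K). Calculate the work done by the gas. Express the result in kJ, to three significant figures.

Isothermal process: W = nRT ln(V₂/V₁) = nRT ln(P₁/P₂).
W = (4.32)(8.314)(365) × ln(809/193)
  = 13110 × ln(4.192) = 13110 × 1.433
W_by_gas = 18787 J.

W ≈ 18.8 kJ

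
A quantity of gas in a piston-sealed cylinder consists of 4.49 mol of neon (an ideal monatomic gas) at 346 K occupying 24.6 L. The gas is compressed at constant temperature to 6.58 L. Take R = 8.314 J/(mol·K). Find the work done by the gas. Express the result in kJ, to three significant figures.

W ≈ -17.0 kJ

Isothermal: W = nRT ln(V₂/V₁).
W = (4.49)(8.314)(346) × ln(6.58/24.6)
  = 12916 × -1.319
W_by_gas = -17033 J.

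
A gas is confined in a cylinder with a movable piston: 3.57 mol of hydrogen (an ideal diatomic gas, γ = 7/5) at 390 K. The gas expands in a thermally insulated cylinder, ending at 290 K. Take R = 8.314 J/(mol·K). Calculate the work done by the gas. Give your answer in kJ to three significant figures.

W ≈ 7.42 kJ

Adiabatic ⇒ Q = 0, so W_by = −ΔU = nCᵥ(T₁ − T₂).
Cᵥ = 5R/2 = 20.79 J/(mol·K).
W = (3.57)(20.79)(390 − 290) = 7420 J.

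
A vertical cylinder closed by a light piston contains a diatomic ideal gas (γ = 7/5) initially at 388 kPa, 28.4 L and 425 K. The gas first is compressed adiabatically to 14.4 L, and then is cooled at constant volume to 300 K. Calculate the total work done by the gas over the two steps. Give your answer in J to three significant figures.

W_total ≈ -8600 J

Step 1 (adiabatic): W = (P₁V₁ − P₂V₂)/(γ−1) = (11019 − 14459)/0.4 = -8599 J.
Step 2 (isochoric): W = 0 (constant volume).
W_total = -8599 + 0 = -8599 J.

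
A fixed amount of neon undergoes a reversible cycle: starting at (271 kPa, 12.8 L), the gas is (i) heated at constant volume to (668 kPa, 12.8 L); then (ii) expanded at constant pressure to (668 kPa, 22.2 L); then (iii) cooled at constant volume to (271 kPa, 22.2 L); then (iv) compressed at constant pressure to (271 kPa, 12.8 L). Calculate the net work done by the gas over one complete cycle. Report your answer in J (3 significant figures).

Constant-volume legs do no work.
W(ii) = (668)(22.2 − 12.8) = 6279 J; W(iv) = (271)(12.8 − 22.2) = -2547 J.
W_net = 6279 − 2547 = 3732 J (the clockwise enclosed area).

W_net ≈ 3730 J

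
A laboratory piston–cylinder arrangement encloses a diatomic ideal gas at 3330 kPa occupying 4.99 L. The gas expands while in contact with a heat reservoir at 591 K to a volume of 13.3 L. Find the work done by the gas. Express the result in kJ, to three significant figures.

W ≈ 16.3 kJ

Isothermal: W = nRT ln(V₂/V₁) = P₁V₁ ln(V₂/V₁).
P₁V₁ = (3330 kPa)(4.99 L) = 16617 J.
W = 16617 × ln(13.3/4.99) = 16617 × 0.9803
W_by_gas = 16290 J.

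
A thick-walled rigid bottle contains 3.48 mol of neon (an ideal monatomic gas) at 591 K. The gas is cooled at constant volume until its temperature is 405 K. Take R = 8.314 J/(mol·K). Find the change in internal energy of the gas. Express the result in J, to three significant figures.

Constant volume ⇒ W = 0, so Q = ΔU = nCᵥΔT with Cᵥ = 3R/2 = 12.47 J/(mol·K).
ΔU = (3.48)(12.47)(405 − 591) = -8072 J.

ΔU ≈ -8070 J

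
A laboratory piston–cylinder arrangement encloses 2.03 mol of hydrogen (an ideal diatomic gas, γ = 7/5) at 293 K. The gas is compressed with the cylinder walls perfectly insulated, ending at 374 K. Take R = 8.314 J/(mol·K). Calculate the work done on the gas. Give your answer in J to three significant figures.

W ≈ 3420 J

Adiabatic ⇒ Q = 0, so W_by = −ΔU = nCᵥ(T₁ − T₂).
Cᵥ = 5R/2 = 20.79 J/(mol·K).
W = (2.03)(20.79)(293 − 374) = -3418 J.
Work on gas = −W_by = 3418 J.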